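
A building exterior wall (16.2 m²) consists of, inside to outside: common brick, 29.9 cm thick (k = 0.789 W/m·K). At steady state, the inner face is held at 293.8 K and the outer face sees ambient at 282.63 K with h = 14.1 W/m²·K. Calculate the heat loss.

Q = 402 W

Resistance network (inner→outer):
  R_common brick = L/(kA) = 0.299/(0.789·16.2) = 0.02339 K/W
  R_conv,out = 1/(hA) = 1/(14.1·16.2) = 0.004378 K/W
ΣR = 0.02339 + 0.004378 = 0.02777 K/W
Q = ΔT/ΣR = (293.8 K − 282.63 K)/0.02777 = 402 W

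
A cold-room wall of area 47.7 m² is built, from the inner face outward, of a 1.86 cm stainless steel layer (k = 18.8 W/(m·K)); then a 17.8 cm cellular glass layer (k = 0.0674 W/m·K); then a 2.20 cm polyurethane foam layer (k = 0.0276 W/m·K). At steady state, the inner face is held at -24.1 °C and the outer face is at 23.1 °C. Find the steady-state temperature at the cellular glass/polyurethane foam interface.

T = 12.2 °C

Resistance network (inner→outer):
  R_stainless steel = L/(kA) = 0.0186/(18.8·47.7) = 2.074×10^-5 K/W
  R_cellular glass = L/(kA) = 0.178/(0.0674·47.7) = 0.05537 K/W
  R_polyurethane foam = L/(kA) = 0.0220/(0.0276·47.7) = 0.01671 K/W
ΣR = 2.074×10^-5 + 0.05537 + 0.01671 = 0.07210 K/W
Q = ΔT/ΣR = (-24.1 °C − 23.1 °C)/0.07210 = -654.6 W
From the inner boundary to the cellular glass/polyurethane foam interface, ΣR_partial = 0.05539 K/W.
T_interface = T_in − Q·ΣR_partial = -24.1 °C − (-654.6)(0.05539) = 12.2 °C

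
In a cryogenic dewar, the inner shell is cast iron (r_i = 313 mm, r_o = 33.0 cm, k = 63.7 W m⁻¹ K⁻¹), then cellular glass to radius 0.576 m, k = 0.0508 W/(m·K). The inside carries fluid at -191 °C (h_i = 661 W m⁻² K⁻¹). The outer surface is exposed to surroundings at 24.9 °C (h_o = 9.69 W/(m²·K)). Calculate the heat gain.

Resistance network (inner→outer):
  R_conv,in = 1/(4πr²h) = 1/(4π·0.313²·661) = 0.001229 K/W
  R_cast iron = (1/0.313 − 1/0.330)/(4πk) = 0.1646/(4π·63.7) = 2.056×10^-4 K/W
  R_cellular glass = (1/0.330 − 1/0.576)/(4πk) = 1.294/(4π·0.0508) = 2.027 K/W
  R_conv,out = 1/(4πr²h) = 1/(4π·0.576²·9.69) = 0.02475 K/W
ΣR = 0.001229 + 2.056×10^-4 + 2.027 + 0.02475 = 2.053 K/W
Q = ΔT/ΣR = (-191 °C − 24.9 °C)/2.053 = -105 W
(Negative Q ⇒ heat flows inward; heat gain = 105 W.)

Q = 105 W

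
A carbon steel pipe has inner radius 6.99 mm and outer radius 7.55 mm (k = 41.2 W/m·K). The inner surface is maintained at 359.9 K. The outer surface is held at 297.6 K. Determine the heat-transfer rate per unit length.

Q' = 2πk·ΔT/ln(r₂/r₁) = 2π × 41.2 × 62.3 / ln(0.00755/0.00699) = 2.09×10^5 W/m

Q' = 209 kW/m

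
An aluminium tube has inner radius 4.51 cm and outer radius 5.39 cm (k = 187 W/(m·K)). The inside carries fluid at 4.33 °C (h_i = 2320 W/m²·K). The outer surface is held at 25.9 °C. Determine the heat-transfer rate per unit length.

Q' = 12900 W/m

Series thermal resistances, inner to outer:
  R'_conv,in = 1/(2πr h) = 1/(2π·0.0451·2320) = 0.001521 m·K/W
  R'_aluminium = ln(0.0539/0.0451)/(2πk) = 0.1782/(2π·187) = 1.517×10^-4 m·K/W
ΣR = 0.001521 + 1.517×10^-4 = 0.001673 m·K/W
Q' = ΔT/ΣR = (4.33 °C − 25.9 °C)/0.001673 = -12900 W/m
(Negative Q' ⇒ heat flows inward; heat gain = 12900 W/m.)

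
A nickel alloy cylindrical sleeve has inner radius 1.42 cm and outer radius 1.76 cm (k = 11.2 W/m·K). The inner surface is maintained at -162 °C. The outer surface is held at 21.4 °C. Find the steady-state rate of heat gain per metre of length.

Q' = 60100 W/m

Q' = 2πk·ΔT/ln(r₂/r₁) = 2π × 11.2 × 183.4 / ln(0.0176/0.0142) = 60100 W/m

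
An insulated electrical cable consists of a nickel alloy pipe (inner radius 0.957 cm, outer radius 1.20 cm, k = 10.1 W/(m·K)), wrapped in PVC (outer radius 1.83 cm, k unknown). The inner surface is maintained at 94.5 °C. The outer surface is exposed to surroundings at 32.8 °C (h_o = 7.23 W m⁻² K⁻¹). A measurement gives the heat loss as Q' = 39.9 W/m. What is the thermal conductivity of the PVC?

ΣR = ΔT/Q' = |94.5 − 32.8|/39.9 = 1.546 m·K/W
Known resistances:
  R'_nickel alloy = ln(0.0120/0.00957)/(2πk) = 0.2263/(2π·10.1) = 0.003566 m·K/W
  R'_conv,out = 1/(2πr h) = 1/(2π·0.0183·7.23) = 1.203 m·K/W
R_PVC = ΣR − ΣR_known = 1.546 − 1.207 = 0.3390 m·K/W
ln(r₂/r₁)/(2πk) = 0.3390 ⇒ k = 0.4220/(2π·0.3390) = 0.198 W/m·K

k = 0.198 W/m·K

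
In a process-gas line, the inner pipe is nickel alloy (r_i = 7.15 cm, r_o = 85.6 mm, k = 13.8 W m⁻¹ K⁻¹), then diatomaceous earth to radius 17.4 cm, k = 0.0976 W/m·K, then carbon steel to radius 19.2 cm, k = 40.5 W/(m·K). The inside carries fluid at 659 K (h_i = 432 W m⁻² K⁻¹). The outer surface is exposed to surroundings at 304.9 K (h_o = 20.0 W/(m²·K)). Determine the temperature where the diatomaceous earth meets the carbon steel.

T = 317.2 K

Series thermal resistances, inner to outer:
  R'_conv,in = 1/(2πr h) = 1/(2π·0.0715·432) = 0.005153 m·K/W
  R'_nickel alloy = ln(0.0856/0.0715)/(2πk) = 0.1800/(2π·13.8) = 0.002076 m·K/W
  R'_diatomaceous earth = ln(0.174/0.0856)/(2πk) = 0.7094/(2π·0.0976) = 1.157 m·K/W
  R'_carbon steel = ln(0.192/0.174)/(2πk) = 0.09844/(2π·40.5) = 3.868×10^-4 m·K/W
  R'_conv,out = 1/(2πr h) = 1/(2π·0.192·20.0) = 0.04145 m·K/W
ΣR = 0.005153 + 0.002076 + 1.157 + 3.868×10^-4 + 0.04145 = 1.206 m·K/W
Q' = ΔT/ΣR = (659 K − 304.9 K)/1.206 = 293.6 W/m
From the inner boundary to the diatomaceous earth/carbon steel interface, ΣR_partial = 1.164 m·K/W.
T_interface = T_in − Q'·ΣR_partial = 659 K − (293.6)(1.164) = 317.2 K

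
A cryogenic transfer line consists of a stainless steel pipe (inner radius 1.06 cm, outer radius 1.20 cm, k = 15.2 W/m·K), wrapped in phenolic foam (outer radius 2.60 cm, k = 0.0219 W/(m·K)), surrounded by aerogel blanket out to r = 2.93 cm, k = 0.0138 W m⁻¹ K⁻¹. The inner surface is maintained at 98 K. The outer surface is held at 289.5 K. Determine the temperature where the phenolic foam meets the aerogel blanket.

Treat each layer as a resistance in series:
  R'_stainless steel = ln(0.0120/0.0106)/(2πk) = 0.1241/(2π·15.2) = 0.001299 m·K/W
  R'_phenolic foam = ln(0.0260/0.0120)/(2πk) = 0.7732/(2π·0.0219) = 5.619 m·K/W
  R'_aerogel blanket = ln(0.0293/0.0260)/(2πk) = 0.1195/(2π·0.0138) = 1.378 m·K/W
ΣR = 0.001299 + 5.619 + 1.378 = 6.998 m·K/W
Q' = ΔT/ΣR = (98 K − 289.5 K)/6.998 = -27.36 W/m
From the inner boundary to the phenolic foam/aerogel blanket interface, ΣR_partial = 5.620 m·K/W.
T_interface = T_in − Q'·ΣR_partial = 98 K − (-27.36)(5.620) = 251.8 K

T = 251.8 K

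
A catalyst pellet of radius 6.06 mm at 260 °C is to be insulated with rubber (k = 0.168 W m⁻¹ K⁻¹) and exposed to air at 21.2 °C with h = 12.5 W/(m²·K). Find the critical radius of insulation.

r_cr = 2.69 cm

For a sphere, r_cr = 2k_ins/h = 2·0.168/12.5 = 0.0269 m = 2.69 cm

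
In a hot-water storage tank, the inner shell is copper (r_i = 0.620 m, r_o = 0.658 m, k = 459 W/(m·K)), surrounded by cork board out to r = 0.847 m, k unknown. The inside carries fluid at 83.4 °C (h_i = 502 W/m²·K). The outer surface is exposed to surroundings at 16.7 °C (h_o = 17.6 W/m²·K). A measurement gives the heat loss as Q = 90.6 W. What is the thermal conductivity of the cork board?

ΣR = ΔT/Q = |83.4 − 16.7|/90.6 = 0.7362 K/W
Known resistances:
  R_conv,in = 1/(4πr²h) = 1/(4π·0.620²·502) = 4.124×10^-4 K/W
  R_copper = (1/0.620 − 1/0.658)/(4πk) = 0.09315/(4π·459) = 1.615×10^-5 K/W
  R_conv,out = 1/(4πr²h) = 1/(4π·0.847²·17.6) = 0.006302 K/W
R_cork board = ΣR − ΣR_known = 0.7362 − 0.006731 = 0.7295 K/W
(1/r₁−1/r₂)/(4πk) = 0.7295 ⇒ k = 0.3391/(4π·0.7295) = 0.0370 W/m·K

k = 0.0370 W/m·K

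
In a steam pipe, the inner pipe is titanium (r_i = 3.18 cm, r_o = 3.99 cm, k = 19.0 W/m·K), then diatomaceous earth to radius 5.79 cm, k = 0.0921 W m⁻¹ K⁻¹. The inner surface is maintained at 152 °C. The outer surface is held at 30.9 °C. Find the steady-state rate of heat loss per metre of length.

Q' = 188 W/m

Treat each layer as a resistance in series:
  R'_titanium = ln(0.0399/0.0318)/(2πk) = 0.2269/(2π·19.0) = 0.001901 m·K/W
  R'_diatomaceous earth = ln(0.0579/0.0399)/(2πk) = 0.3723/(2π·0.0921) = 0.6434 m·K/W
ΣR = 0.001901 + 0.6434 = 0.6453 m·K/W
Q' = ΔT/ΣR = (152 °C − 30.9 °C)/0.6453 = 188 W/m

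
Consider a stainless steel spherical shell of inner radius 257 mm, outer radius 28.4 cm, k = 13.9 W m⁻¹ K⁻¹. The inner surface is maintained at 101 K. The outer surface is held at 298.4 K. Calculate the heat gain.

Q = 93.2 kW

Q = 4πk·ΔT/(1/r₁ − 1/r₂) = 4π × 13.9 × 197.4 / (1/0.257 − 1/0.284) = 93200 W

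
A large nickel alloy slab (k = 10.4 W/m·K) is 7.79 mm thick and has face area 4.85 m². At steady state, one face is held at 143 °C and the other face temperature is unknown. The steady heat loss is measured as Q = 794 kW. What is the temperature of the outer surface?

Sum the resistances:
  R_nickel alloy = L/(kA) = 0.00779/(10.4·4.85) = 1.544×10^-4 K/W
ΣR = 1.544×10^-4 K/W
ΔT = Q·ΣR = 7.94×10^5 × 1.544×10^-4 = 122.6 K
Heat flows outward, so T_out = T_in − ΔT = 143 − 122.6 = 20.4 °C

T_out = 20.4 °C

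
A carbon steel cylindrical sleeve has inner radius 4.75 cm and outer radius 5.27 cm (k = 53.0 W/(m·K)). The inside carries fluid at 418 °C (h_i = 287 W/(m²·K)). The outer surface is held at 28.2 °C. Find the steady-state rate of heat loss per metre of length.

Q' = 32500 W/m

Series thermal resistances, inner to outer:
  R'_conv,in = 1/(2πr h) = 1/(2π·0.0475·287) = 0.01167 m·K/W
  R'_carbon steel = ln(0.0527/0.0475)/(2πk) = 0.1039/(2π·53.0) = 3.120×10^-4 m·K/W
ΣR = 0.01167 + 3.120×10^-4 = 0.01198 m·K/W
Q' = ΔT/ΣR = (418 °C − 28.2 °C)/0.01198 = 32500 W/m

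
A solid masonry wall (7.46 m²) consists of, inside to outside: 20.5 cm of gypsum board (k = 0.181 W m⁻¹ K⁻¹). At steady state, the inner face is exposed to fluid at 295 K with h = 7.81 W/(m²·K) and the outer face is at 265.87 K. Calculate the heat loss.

Resistance network (inner→outer):
  R_conv,in = 1/(hA) = 1/(7.81·7.46) = 0.01716 K/W
  R_gypsum board = L/(kA) = 0.205/(0.181·7.46) = 0.1518 K/W
ΣR = 0.01716 + 0.1518 = 0.1690 K/W
Q = ΔT/ΣR = (295 K − 265.87 K)/0.1690 = 172 W

Q = 172 W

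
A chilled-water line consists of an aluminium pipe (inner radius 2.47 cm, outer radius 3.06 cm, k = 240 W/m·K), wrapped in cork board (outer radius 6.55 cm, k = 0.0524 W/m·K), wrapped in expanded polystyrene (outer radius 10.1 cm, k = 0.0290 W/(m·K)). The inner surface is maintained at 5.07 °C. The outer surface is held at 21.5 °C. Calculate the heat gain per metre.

Q' = 3.50 W/m

Resistance network (inner→outer):
  R'_aluminium = ln(0.0306/0.0247)/(2πk) = 0.2142/(2π·240) = 1.420×10^-4 m·K/W
  R'_cork board = ln(0.0655/0.0306)/(2πk) = 0.7611/(2π·0.0524) = 2.312 m·K/W
  R'_expanded polystyrene = ln(0.101/0.0655)/(2πk) = 0.4331/(2π·0.0290) = 2.377 m·K/W
ΣR = 1.420×10^-4 + 2.312 + 2.377 = 4.689 m·K/W
Q' = ΔT/ΣR = (5.07 °C − 21.5 °C)/4.689 = -3.50 W/m
(Negative Q' ⇒ heat flows inward; heat gain = 3.50 W/m.)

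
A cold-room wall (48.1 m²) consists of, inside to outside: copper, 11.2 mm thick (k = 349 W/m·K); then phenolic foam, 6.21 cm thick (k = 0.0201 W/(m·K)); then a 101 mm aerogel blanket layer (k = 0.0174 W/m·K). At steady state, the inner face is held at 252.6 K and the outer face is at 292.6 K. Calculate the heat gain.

Q = 216 W

Resistance network (inner→outer):
  R_copper = L/(kA) = 0.0112/(349·48.1) = 6.672×10^-7 K/W
  R_phenolic foam = L/(kA) = 0.0621/(0.0201·48.1) = 0.06423 K/W
  R_aerogel blanket = L/(kA) = 0.101/(0.0174·48.1) = 0.1207 K/W
ΣR = 6.672×10^-7 + 0.06423 + 0.1207 = 0.1849 K/W
Q = ΔT/ΣR = (252.6 K − 292.6 K)/0.1849 = -216 W
(Negative Q ⇒ heat flows inward; heat gain = 216 W.)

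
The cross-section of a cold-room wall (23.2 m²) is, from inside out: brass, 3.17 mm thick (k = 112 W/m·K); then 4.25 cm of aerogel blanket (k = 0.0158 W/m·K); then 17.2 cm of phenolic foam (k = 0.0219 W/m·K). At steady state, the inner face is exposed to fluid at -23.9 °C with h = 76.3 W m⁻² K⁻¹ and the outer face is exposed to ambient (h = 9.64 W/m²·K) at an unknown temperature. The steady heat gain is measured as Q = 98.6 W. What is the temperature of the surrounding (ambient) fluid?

Sum the resistances:
  R_conv,in = 1/(hA) = 1/(76.3·23.2) = 5.649×10^-4 K/W
  R_brass = L/(kA) = 0.00317/(112·23.2) = 1.220×10^-6 K/W
  R_aerogel blanket = L/(kA) = 0.0425/(0.0158·23.2) = 0.1159 K/W
  R_phenolic foam = L/(kA) = 0.172/(0.0219·23.2) = 0.3385 K/W
  R_conv,out = 1/(hA) = 1/(9.64·23.2) = 0.004471 K/W
ΣR = 0.4595 K/W
ΔT = Q·ΣR = 98.6 × 0.4595 = 45.31 K
Heat flows inward, so T_out = T_in + ΔT = -23.9 + 45.31 = 21.4 °C

T_out = 21.4 °C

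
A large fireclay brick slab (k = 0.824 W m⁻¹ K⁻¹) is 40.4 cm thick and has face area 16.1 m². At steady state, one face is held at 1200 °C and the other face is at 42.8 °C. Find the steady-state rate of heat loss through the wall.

Q = kA·ΔT/L = 0.824 × 16.1 × |1200 °C − 42.8 °C| / 0.404 = 38000 W

Q = 38.0 kW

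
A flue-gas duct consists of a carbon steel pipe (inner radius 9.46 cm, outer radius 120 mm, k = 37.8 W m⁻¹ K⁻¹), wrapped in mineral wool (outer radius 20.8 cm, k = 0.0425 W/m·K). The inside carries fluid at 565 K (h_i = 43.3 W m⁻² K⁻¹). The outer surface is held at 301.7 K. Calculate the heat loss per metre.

Treat each layer as a resistance in series:
  R'_conv,in = 1/(2πr h) = 1/(2π·0.0946·43.3) = 0.03885 m·K/W
  R'_carbon steel = ln(0.120/0.0946)/(2πk) = 0.2378/(2π·37.8) = 0.001001 m·K/W
  R'_mineral wool = ln(0.208/0.120)/(2πk) = 0.5500/(2π·0.0425) = 2.060 m·K/W
ΣR = 0.03885 + 0.001001 + 2.060 = 2.100 m·K/W
Q' = ΔT/ΣR = (565 K − 301.7 K)/2.100 = 125 W/m

Q' = 125 W/m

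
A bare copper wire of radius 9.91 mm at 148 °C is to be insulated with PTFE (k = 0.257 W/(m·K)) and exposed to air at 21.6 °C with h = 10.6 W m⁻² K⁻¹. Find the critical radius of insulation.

r_cr = 2.42 cm

For a cylinder, r_cr = k_ins/h = 0.257/10.6 = 0.0242 m = 2.42 cm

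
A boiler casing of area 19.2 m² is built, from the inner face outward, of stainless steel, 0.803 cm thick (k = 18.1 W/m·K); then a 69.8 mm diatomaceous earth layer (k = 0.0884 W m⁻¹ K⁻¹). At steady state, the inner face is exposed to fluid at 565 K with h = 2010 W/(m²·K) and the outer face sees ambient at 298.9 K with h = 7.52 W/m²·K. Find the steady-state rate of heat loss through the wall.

Q = 5.53 kW

Series thermal resistances, inner to outer:
  R_conv,in = 1/(hA) = 1/(2010·19.2) = 2.591×10^-5 K/W
  R_stainless steel = L/(kA) = 0.00803/(18.1·19.2) = 2.311×10^-5 K/W
  R_diatomaceous earth = L/(kA) = 0.0698/(0.0884·19.2) = 0.04112 K/W
  R_conv,out = 1/(hA) = 1/(7.52·19.2) = 0.006926 K/W
ΣR = 2.591×10^-5 + 2.311×10^-5 + 0.04112 + 0.006926 = 0.04810 K/W
Q = ΔT/ΣR = (565 K − 298.9 K)/0.04810 = 5530 W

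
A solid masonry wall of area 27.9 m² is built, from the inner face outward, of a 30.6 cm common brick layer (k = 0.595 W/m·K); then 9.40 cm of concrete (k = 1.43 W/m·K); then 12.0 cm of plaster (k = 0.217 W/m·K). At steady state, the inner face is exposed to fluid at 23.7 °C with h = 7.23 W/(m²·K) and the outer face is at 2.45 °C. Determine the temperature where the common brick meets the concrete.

T = 12.8 °C

Series thermal resistances, inner to outer:
  R_conv,in = 1/(hA) = 1/(7.23·27.9) = 0.004957 K/W
  R_common brick = L/(kA) = 0.306/(0.595·27.9) = 0.01843 K/W
  R_concrete = L/(kA) = 0.0940/(1.43·27.9) = 0.002356 K/W
  R_plaster = L/(kA) = 0.120/(0.217·27.9) = 0.01982 K/W
ΣR = 0.004957 + 0.01843 + 0.002356 + 0.01982 = 0.04556 K/W
Q = ΔT/ΣR = (23.7 °C − 2.45 °C)/0.04556 = 466.4 W
From the inner boundary to the common brick/concrete interface, ΣR_partial = 0.02339 K/W.
T_interface = T_in − Q·ΣR_partial = 23.7 °C − (466.4)(0.02339) = 12.8 °C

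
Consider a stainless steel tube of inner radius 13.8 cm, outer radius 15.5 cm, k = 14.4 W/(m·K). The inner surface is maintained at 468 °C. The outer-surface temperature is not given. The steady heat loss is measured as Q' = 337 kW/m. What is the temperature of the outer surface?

T_out = 35.3 °C

Series resistances:
  R'_stainless steel = ln(0.155/0.138)/(2πk) = 0.1162/(2π·14.4) = 0.001284 m·K/W
ΣR = 0.001284 m·K/W
ΔT = Q'·ΣR = 3.37×10^5 × 0.001284 = 432.7 K
Heat flows outward, so T_out = T_in − ΔT = 468 − 432.7 = 35.3 °C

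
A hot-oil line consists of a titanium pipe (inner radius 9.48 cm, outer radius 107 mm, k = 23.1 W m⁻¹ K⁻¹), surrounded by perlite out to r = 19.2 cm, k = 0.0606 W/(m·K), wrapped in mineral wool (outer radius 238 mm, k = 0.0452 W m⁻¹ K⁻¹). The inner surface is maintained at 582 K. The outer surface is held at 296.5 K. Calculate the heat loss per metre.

Treat each layer as a resistance in series:
  R'_titanium = ln(0.107/0.0948)/(2πk) = 0.1211/(2π·23.1) = 8.341×10^-4 m·K/W
  R'_perlite = ln(0.192/0.107)/(2πk) = 0.5847/(2π·0.0606) = 1.536 m·K/W
  R'_mineral wool = ln(0.238/0.192)/(2πk) = 0.2148/(2π·0.0452) = 0.7563 m·K/W
ΣR = 8.341×10^-4 + 1.536 + 0.7563 = 2.293 m·K/W
Q' = ΔT/ΣR = (582 K − 296.5 K)/2.293 = 125 W/m

Q' = 125 W/m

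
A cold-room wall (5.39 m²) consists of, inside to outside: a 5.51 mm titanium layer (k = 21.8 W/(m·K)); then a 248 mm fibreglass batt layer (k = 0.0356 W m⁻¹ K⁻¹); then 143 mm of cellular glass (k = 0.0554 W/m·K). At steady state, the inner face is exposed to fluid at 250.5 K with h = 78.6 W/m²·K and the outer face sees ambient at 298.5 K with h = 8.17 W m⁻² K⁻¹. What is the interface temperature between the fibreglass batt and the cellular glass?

Resistance network (inner→outer):
  R_conv,in = 1/(hA) = 1/(78.6·5.39) = 0.002360 K/W
  R_titanium = L/(kA) = 0.00551/(21.8·5.39) = 4.689×10^-5 K/W
  R_fibreglass batt = L/(kA) = 0.248/(0.0356·5.39) = 1.292 K/W
  R_cellular glass = L/(kA) = 0.143/(0.0554·5.39) = 0.4789 K/W
  R_conv,out = 1/(hA) = 1/(8.17·5.39) = 0.02271 K/W
ΣR = 0.002360 + 4.689×10^-5 + 1.292 + 0.4789 + 0.02271 = 1.796 K/W
Q = ΔT/ΣR = (250.5 K − 298.5 K)/1.796 = -26.73 W
From the inner boundary to the fibreglass batt/cellular glass interface, ΣR_partial = 1.294 K/W.
T_interface = T_in − Q·ΣR_partial = 250.5 K − (-26.73)(1.294) = 285.1 K

T = 285.1 K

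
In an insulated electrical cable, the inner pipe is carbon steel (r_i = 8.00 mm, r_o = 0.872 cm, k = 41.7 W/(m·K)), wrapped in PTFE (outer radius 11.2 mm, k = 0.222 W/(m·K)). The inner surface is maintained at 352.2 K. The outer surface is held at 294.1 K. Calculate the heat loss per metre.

Q' = 323 W/m

Treat each layer as a resistance in series:
  R'_carbon steel = ln(0.00872/0.00800)/(2πk) = 0.08618/(2π·41.7) = 3.289×10^-4 m·K/W
  R'_PTFE = ln(0.0112/0.00872)/(2πk) = 0.2503/(2π·0.222) = 0.1794 m·K/W
ΣR = 3.289×10^-4 + 0.1794 = 0.1797 m·K/W
Q' = ΔT/ΣR = (352.2 K − 294.1 K)/0.1797 = 323 W/m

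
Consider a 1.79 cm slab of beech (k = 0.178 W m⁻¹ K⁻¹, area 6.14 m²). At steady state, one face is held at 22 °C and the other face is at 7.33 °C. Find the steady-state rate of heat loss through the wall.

Q = 896 W

Q = kA·ΔT/L = 0.178 × 6.14 × |22 °C − 7.33 °C| / 0.0179 = 896 W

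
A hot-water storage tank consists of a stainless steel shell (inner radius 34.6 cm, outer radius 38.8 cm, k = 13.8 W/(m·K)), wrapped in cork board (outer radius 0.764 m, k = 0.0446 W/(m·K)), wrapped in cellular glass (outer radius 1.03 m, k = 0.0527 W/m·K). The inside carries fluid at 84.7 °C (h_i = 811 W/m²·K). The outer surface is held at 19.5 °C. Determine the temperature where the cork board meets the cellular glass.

Treat each layer as a resistance in series:
  R_conv,in = 1/(4πr²h) = 1/(4π·0.346²·811) = 8.196×10^-4 K/W
  R_stainless steel = (1/0.346 − 1/0.388)/(4πk) = 0.3129/(4π·13.8) = 0.001804 K/W
  R_cork board = (1/0.388 − 1/0.764)/(4πk) = 1.268/(4π·0.0446) = 2.263 K/W
  R_cellular glass = (1/0.764 − 1/1.03)/(4πk) = 0.3380/(4π·0.0527) = 0.5104 K/W
ΣR = 8.196×10^-4 + 0.001804 + 2.263 + 0.5104 = 2.776 K/W
Q = ΔT/ΣR = (84.7 °C − 19.5 °C)/2.776 = 23.49 W
From the inner boundary to the cork board/cellular glass interface, ΣR_partial = 2.266 K/W.
T_interface = T_in − Q·ΣR_partial = 84.7 °C − (23.49)(2.266) = 31.5 °C

T = 31.5 °C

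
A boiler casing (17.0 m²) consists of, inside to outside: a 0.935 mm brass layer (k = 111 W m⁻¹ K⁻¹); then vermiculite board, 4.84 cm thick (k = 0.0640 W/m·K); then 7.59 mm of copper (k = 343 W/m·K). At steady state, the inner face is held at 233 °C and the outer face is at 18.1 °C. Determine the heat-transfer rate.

Resistance network (inner→outer):
  R_brass = L/(kA) = 9.35×10^-4/(111·17.0) = 4.955×10^-7 K/W
  R_vermiculite board = L/(kA) = 0.0484/(0.0640·17.0) = 0.04449 K/W
  R_copper = L/(kA) = 0.00759/(343·17.0) = 1.302×10^-6 K/W
ΣR = 4.955×10^-7 + 0.04449 + 1.302×10^-6 = 0.04449 K/W
Q = ΔT/ΣR = (233 °C − 18.1 °C)/0.04449 = 4830 W

Q = 4830 W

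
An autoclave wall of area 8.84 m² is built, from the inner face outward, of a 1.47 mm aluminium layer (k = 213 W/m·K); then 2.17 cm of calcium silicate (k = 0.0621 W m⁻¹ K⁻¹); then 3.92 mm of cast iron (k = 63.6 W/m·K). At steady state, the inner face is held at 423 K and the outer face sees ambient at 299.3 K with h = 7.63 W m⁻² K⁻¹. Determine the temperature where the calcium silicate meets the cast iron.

T = 333.1 K

Treat each layer as a resistance in series:
  R_aluminium = L/(kA) = 0.00147/(213·8.84) = 7.807×10^-7 K/W
  R_calcium silicate = L/(kA) = 0.0217/(0.0621·8.84) = 0.03953 K/W
  R_cast iron = L/(kA) = 0.00392/(63.6·8.84) = 6.972×10^-6 K/W
  R_conv,out = 1/(hA) = 1/(7.63·8.84) = 0.01483 K/W
ΣR = 7.807×10^-7 + 0.03953 + 6.972×10^-6 + 0.01483 = 0.05437 K/W
Q = ΔT/ΣR = (423 K − 299.3 K)/0.05437 = 2275 W
From the inner boundary to the calcium silicate/cast iron interface, ΣR_partial = 0.03953 K/W.
T_interface = T_in − Q·ΣR_partial = 423 K − (2275)(0.03953) = 333.1 K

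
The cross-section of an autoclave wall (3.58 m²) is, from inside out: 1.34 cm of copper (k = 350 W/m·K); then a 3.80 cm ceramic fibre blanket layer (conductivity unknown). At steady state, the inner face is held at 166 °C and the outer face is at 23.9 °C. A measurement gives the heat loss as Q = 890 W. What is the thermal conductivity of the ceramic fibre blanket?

k = 0.0665 W/m·K

ΣR = ΔT/Q = |166 − 23.9|/890 = 0.1597 K/W
Known resistances:
  R_copper = L/(kA) = 0.0134/(350·3.58) = 1.069×10^-5 K/W
R_ceramic fibre blanket = ΣR − ΣR_known = 0.1597 − 1.069×10^-5 = 0.1597 K/W
L/(kA) = 0.1597 ⇒ k = 0.0380/(0.1597·3.58) = 0.0665 W/m·K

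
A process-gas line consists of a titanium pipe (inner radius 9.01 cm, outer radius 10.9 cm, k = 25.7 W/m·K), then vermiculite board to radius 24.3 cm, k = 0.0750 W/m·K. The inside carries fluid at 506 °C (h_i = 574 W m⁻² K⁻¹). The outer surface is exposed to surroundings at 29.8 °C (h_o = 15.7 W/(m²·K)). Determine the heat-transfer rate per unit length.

Q' = 273 W/m

Resistance network (inner→outer):
  R'_conv,in = 1/(2πr h) = 1/(2π·0.0901·574) = 0.003077 m·K/W
  R'_titanium = ln(0.109/0.0901)/(2πk) = 0.1904/(2π·25.7) = 0.001179 m·K/W
  R'_vermiculite board = ln(0.243/0.109)/(2πk) = 0.8017/(2π·0.0750) = 1.701 m·K/W
  R'_conv,out = 1/(2πr h) = 1/(2π·0.243·15.7) = 0.04172 m·K/W
ΣR = 0.003077 + 0.001179 + 1.701 + 0.04172 = 1.747 m·K/W
Q' = ΔT/ΣR = (506 °C − 29.8 °C)/1.747 = 273 W/m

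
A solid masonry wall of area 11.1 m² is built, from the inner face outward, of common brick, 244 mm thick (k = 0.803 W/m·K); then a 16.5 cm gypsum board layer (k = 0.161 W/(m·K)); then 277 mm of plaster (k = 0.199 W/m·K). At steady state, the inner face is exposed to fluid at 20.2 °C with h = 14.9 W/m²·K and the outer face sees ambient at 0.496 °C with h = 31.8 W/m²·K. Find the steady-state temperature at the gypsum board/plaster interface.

T = 10.4 °C

Treat each layer as a resistance in series:
  R_conv,in = 1/(hA) = 1/(14.9·11.1) = 0.006046 K/W
  R_common brick = L/(kA) = 0.244/(0.803·11.1) = 0.02737 K/W
  R_gypsum board = L/(kA) = 0.165/(0.161·11.1) = 0.09233 K/W
  R_plaster = L/(kA) = 0.277/(0.199·11.1) = 0.1254 K/W
  R_conv,out = 1/(hA) = 1/(31.8·11.1) = 0.002833 K/W
ΣR = 0.006046 + 0.02737 + 0.09233 + 0.1254 + 0.002833 = 0.2540 K/W
Q = ΔT/ΣR = (20.2 °C − 0.496 °C)/0.2540 = 77.57 W
From the inner boundary to the gypsum board/plaster interface, ΣR_partial = 0.1257 K/W.
T_interface = T_in − Q·ΣR_partial = 20.2 °C − (77.57)(0.1257) = 10.4 °C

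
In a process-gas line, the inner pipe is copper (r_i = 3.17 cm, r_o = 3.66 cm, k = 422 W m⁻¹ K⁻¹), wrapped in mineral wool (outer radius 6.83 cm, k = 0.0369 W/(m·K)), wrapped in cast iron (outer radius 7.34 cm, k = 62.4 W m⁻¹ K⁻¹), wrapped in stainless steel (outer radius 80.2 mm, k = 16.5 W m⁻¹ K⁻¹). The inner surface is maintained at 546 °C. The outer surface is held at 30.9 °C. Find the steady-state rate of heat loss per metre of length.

Q' = 191 W/m

Resistance network (inner→outer):
  R'_copper = ln(0.0366/0.0317)/(2πk) = 0.1437/(2π·422) = 5.421×10^-5 m·K/W
  R'_mineral wool = ln(0.0683/0.0366)/(2πk) = 0.6239/(2π·0.0369) = 2.691 m·K/W
  R'_cast iron = ln(0.0734/0.0683)/(2πk) = 0.07201/(2π·62.4) = 1.837×10^-4 m·K/W
  R'_stainless steel = ln(0.0802/0.0734)/(2πk) = 0.08860/(2π·16.5) = 8.546×10^-4 m·K/W
ΣR = 5.421×10^-5 + 2.691 + 1.837×10^-4 + 8.546×10^-4 = 2.692 m·K/W
Q' = ΔT/ΣR = (546 °C − 30.9 °C)/2.692 = 191 W/m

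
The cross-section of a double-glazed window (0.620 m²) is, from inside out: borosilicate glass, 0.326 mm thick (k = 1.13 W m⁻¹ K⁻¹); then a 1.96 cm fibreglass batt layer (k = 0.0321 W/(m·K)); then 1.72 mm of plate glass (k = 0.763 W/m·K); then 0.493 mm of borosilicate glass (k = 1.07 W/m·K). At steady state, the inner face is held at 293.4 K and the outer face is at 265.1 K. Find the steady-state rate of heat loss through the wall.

Treat each layer as a resistance in series:
  R_borosilicate glass = L/(kA) = 3.26×10^-4/(1.13·0.620) = 4.653×10^-4 K/W
  R_fibreglass batt = L/(kA) = 0.0196/(0.0321·0.620) = 0.9848 K/W
  R_plate glass = L/(kA) = 0.00172/(0.763·0.620) = 0.003636 K/W
  R_borosilicate glass = L/(kA) = 4.93×10^-4/(1.07·0.620) = 7.431×10^-4 K/W
ΣR = 4.653×10^-4 + 0.9848 + 0.003636 + 7.431×10^-4 = 0.9896 K/W
Q = ΔT/ΣR = (293.4 K − 265.1 K)/0.9896 = 28.6 W

Q = 28.6 W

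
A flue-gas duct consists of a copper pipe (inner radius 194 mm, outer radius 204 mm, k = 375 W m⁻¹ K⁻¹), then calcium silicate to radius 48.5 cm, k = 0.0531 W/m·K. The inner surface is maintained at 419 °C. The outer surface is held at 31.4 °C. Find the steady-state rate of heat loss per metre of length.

Resistance network (inner→outer):
  R'_copper = ln(0.204/0.194)/(2πk) = 0.05026/(2π·375) = 2.133×10^-5 m·K/W
  R'_calcium silicate = ln(0.485/0.204)/(2πk) = 0.8660/(2π·0.0531) = 2.596 m·K/W
ΣR = 2.133×10^-5 + 2.596 = 2.596 m·K/W
Q' = ΔT/ΣR = (419 °C − 31.4 °C)/2.596 = 149 W/m

Q' = 149 W/m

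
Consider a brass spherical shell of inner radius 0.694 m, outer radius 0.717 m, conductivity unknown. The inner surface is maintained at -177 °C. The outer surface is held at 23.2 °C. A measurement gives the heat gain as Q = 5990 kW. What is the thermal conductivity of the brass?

ΣR = ΔT/Q = |-177 − 23.2|/5.99×10^6 = 3.342×10^-5 K/W
(1/r₁−1/r₂)/(4πk) = 3.342×10^-5 ⇒ k = 0.04622/(4π·3.342×10^-5) = 110 W/m·K

k = 110 W/m·K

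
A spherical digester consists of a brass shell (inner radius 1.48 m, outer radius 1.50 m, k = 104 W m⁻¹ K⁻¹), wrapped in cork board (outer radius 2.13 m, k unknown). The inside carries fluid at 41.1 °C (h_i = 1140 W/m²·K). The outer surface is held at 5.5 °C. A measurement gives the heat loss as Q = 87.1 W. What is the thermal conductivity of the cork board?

ΣR = ΔT/Q = |41.1 − 5.5|/87.1 = 0.4087 K/W
Known resistances:
  R_conv,in = 1/(4πr²h) = 1/(4π·1.48²·1140) = 3.187×10^-5 K/W
  R_brass = (1/1.48 − 1/1.50)/(4πk) = 0.009009/(4π·104) = 6.893×10^-6 K/W
R_cork board = ΣR − ΣR_known = 0.4087 − 3.876×10^-5 = 0.4087 K/W
(1/r₁−1/r₂)/(4πk) = 0.4087 ⇒ k = 0.1972/(4π·0.4087) = 0.0384 W/m·K

k = 0.0384 W/m·K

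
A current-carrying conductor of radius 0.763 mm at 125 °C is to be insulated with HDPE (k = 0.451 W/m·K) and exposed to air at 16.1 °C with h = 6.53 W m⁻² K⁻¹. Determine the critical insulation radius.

For a cylinder, r_cr = k_ins/h = 0.451/6.53 = 0.0691 m = 6.91 cm

r_cr = 6.91 cm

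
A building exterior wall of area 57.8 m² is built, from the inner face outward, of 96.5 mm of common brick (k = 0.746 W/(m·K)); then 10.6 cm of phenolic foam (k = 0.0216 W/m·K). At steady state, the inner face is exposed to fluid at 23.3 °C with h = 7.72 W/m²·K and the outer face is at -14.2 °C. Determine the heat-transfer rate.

Q = 420 W

Treat each layer as a resistance in series:
  R_conv,in = 1/(hA) = 1/(7.72·57.8) = 0.002241 K/W
  R_common brick = L/(kA) = 0.0965/(0.746·57.8) = 0.002238 K/W
  R_phenolic foam = L/(kA) = 0.106/(0.0216·57.8) = 0.08490 K/W
ΣR = 0.002241 + 0.002238 + 0.08490 = 0.08938 K/W
Q = ΔT/ΣR = (23.3 °C − -14.2 °C)/0.08938 = 420 W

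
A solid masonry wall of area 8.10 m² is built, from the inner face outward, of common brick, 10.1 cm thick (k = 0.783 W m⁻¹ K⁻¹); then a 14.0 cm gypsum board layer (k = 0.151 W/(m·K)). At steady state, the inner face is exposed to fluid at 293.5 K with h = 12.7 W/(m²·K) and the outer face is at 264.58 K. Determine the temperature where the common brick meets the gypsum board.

T = 288.2 K

Treat each layer as a resistance in series:
  R_conv,in = 1/(hA) = 1/(12.7·8.10) = 0.009721 K/W
  R_common brick = L/(kA) = 0.101/(0.783·8.10) = 0.01592 K/W
  R_gypsum board = L/(kA) = 0.140/(0.151·8.10) = 0.1145 K/W
ΣR = 0.009721 + 0.01592 + 0.1145 = 0.1401 K/W
Q = ΔT/ΣR = (293.5 K − 264.58 K)/0.1401 = 206.4 W
From the inner boundary to the common brick/gypsum board interface, ΣR_partial = 0.02564 K/W.
T_interface = T_in − Q·ΣR_partial = 293.5 K − (206.4)(0.02564) = 288.2 K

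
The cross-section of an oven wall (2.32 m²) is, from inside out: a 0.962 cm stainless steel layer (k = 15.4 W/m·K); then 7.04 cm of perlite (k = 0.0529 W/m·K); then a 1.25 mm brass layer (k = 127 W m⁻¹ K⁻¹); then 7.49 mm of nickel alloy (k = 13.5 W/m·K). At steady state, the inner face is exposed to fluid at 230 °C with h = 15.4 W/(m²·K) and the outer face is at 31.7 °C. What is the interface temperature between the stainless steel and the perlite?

T = 221 °C

Series thermal resistances, inner to outer:
  R_conv,in = 1/(hA) = 1/(15.4·2.32) = 0.02799 K/W
  R_stainless steel = L/(kA) = 0.00962/(15.4·2.32) = 2.693×10^-4 K/W
  R_perlite = L/(kA) = 0.0704/(0.0529·2.32) = 0.5736 K/W
  R_brass = L/(kA) = 0.00125/(127·2.32) = 4.242×10^-6 K/W
  R_nickel alloy = L/(kA) = 0.00749/(13.5·2.32) = 2.391×10^-4 K/W
ΣR = 0.02799 + 2.693×10^-4 + 0.5736 + 4.242×10^-6 + 2.391×10^-4 = 0.6021 K/W
Q = ΔT/ΣR = (230 °C − 31.7 °C)/0.6021 = 329.3 W
From the inner boundary to the stainless steel/perlite interface, ΣR_partial = 0.02826 K/W.
T_interface = T_in − Q·ΣR_partial = 230 °C − (329.3)(0.02826) = 221 °C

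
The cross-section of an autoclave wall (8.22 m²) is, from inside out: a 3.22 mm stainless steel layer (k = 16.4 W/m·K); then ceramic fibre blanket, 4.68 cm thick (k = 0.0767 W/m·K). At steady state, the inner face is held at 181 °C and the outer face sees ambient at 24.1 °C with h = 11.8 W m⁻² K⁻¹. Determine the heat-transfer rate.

Resistance network (inner→outer):
  R_stainless steel = L/(kA) = 0.00322/(16.4·8.22) = 2.389×10^-5 K/W
  R_ceramic fibre blanket = L/(kA) = 0.0468/(0.0767·8.22) = 0.07423 K/W
  R_conv,out = 1/(hA) = 1/(11.8·8.22) = 0.01031 K/W
ΣR = 2.389×10^-5 + 0.07423 + 0.01031 = 0.08456 K/W
Q = ΔT/ΣR = (181 °C − 24.1 °C)/0.08456 = 1860 W

Q = 1860 W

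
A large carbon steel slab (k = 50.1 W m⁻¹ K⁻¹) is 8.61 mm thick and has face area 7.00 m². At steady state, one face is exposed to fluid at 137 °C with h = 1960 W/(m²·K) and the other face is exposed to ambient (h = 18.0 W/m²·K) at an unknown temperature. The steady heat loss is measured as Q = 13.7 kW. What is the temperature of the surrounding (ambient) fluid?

T_out = 26.9 °C

Sum the resistances:
  R_conv,in = 1/(hA) = 1/(1960·7.00) = 7.289×10^-5 K/W
  R_carbon steel = L/(kA) = 0.00861/(50.1·7.00) = 2.455×10^-5 K/W
  R_conv,out = 1/(hA) = 1/(18.0·7.00) = 0.007937 K/W
ΣR = 0.008034 K/W
ΔT = Q·ΣR = 13700 × 0.008034 = 110.1 K
Heat flows outward, so T_out = T_in − ΔT = 137 − 110.1 = 26.9 °C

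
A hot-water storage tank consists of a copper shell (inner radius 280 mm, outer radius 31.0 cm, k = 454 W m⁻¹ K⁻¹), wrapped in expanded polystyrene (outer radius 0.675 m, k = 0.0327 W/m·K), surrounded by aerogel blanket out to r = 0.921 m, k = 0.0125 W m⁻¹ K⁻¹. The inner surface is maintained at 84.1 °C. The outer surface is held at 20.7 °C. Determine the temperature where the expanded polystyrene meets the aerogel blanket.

Resistance network (inner→outer):
  R_copper = (1/0.280 − 1/0.310)/(4πk) = 0.3456/(4π·454) = 6.058×10^-5 K/W
  R_expanded polystyrene = (1/0.310 − 1/0.675)/(4πk) = 1.744/(4π·0.0327) = 4.245 K/W
  R_aerogel blanket = (1/0.675 − 1/0.921)/(4πk) = 0.3957/(4π·0.0125) = 2.519 K/W
ΣR = 6.058×10^-5 + 4.245 + 2.519 = 6.764 K/W
Q = ΔT/ΣR = (84.1 °C − 20.7 °C)/6.764 = 9.373 W
From the inner boundary to the expanded polystyrene/aerogel blanket interface, ΣR_partial = 4.245 K/W.
T_interface = T_in − Q·ΣR_partial = 84.1 °C − (9.373)(4.245) = 44.3 °C

T = 44.3 °C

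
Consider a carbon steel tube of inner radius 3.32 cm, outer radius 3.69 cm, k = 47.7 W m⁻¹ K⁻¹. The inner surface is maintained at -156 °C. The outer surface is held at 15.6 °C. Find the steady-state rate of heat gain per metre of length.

Q' = 487 kW/m

Q' = 2πk·ΔT/ln(r₂/r₁) = 2π × 47.7 × 171.6 / ln(0.0369/0.0332) = 4.87×10^5 W/m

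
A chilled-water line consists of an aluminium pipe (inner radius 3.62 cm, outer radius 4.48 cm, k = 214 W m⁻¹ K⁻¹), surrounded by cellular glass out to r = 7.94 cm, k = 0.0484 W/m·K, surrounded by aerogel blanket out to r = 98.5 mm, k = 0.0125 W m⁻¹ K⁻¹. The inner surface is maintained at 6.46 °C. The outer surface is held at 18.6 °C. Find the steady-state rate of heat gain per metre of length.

Q' = 2.62 W/m

Treat each layer as a resistance in series:
  R'_aluminium = ln(0.0448/0.0362)/(2πk) = 0.2131/(2π·214) = 1.585×10^-4 m·K/W
  R'_cellular glass = ln(0.0794/0.0448)/(2πk) = 0.5723/(2π·0.0484) = 1.882 m·K/W
  R'_aerogel blanket = ln(0.0985/0.0794)/(2πk) = 0.2156/(2π·0.0125) = 2.745 m·K/W
ΣR = 1.585×10^-4 + 1.882 + 2.745 = 4.627 m·K/W
Q' = ΔT/ΣR = (6.46 °C − 18.6 °C)/4.627 = -2.62 W/m
(Negative Q' ⇒ heat flows inward; heat gain = 2.62 W/m.)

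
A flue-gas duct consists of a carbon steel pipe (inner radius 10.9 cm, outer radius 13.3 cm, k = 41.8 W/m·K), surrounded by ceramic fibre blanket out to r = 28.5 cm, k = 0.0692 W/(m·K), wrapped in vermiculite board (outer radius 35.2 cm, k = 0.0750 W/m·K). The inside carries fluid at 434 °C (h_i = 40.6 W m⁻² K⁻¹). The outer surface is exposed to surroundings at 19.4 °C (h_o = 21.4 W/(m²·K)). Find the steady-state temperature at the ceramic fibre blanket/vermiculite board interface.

T = 106 °C

Resistance network (inner→outer):
  R'_conv,in = 1/(2πr h) = 1/(2π·0.109·40.6) = 0.03596 m·K/W
  R'_carbon steel = ln(0.133/0.109)/(2πk) = 0.1990/(2π·41.8) = 7.577×10^-4 m·K/W
  R'_ceramic fibre blanket = ln(0.285/0.133)/(2πk) = 0.7621/(2π·0.0692) = 1.753 m·K/W
  R'_vermiculite board = ln(0.352/0.285)/(2πk) = 0.2111/(2π·0.0750) = 0.4481 m·K/W
  R'_conv,out = 1/(2πr h) = 1/(2π·0.352·21.4) = 0.02113 m·K/W
ΣR = 0.03596 + 7.577×10^-4 + 1.753 + 0.4481 + 0.02113 = 2.259 m·K/W
Q' = ΔT/ΣR = (434 °C − 19.4 °C)/2.259 = 183.5 W/m
From the inner boundary to the ceramic fibre blanket/vermiculite board interface, ΣR_partial = 1.790 m·K/W.
T_interface = T_in − Q'·ΣR_partial = 434 °C − (183.5)(1.790) = 106 °C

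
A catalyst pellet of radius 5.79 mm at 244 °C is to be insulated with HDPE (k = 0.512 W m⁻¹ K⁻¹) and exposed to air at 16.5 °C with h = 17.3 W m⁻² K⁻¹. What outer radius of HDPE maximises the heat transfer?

For a sphere, r_cr = 2k_ins/h = 2·0.512/17.3 = 0.0592 m = 5.92 cm

r_cr = 5.92 cm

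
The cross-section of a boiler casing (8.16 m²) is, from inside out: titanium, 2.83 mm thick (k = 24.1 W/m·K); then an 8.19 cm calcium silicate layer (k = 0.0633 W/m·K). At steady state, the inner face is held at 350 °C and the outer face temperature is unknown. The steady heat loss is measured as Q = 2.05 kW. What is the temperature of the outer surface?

T_out = 24.9 °C

Series resistances:
  R_titanium = L/(kA) = 0.00283/(24.1·8.16) = 1.439×10^-5 K/W
  R_calcium silicate = L/(kA) = 0.0819/(0.0633·8.16) = 0.1586 K/W
ΣR = 0.1586 K/W
ΔT = Q·ΣR = 2050 × 0.1586 = 325.1 K
Heat flows outward, so T_out = T_in − ΔT = 350 − 325.1 = 24.9 °C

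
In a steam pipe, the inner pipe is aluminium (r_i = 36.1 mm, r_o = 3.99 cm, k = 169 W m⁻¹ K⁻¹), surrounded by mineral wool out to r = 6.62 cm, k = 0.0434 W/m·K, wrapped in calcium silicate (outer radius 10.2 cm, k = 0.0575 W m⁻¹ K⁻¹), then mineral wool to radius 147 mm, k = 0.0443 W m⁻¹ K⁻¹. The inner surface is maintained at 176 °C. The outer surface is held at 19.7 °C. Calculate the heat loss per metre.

Q' = 35.8 W/m

Series thermal resistances, inner to outer:
  R'_aluminium = ln(0.0399/0.0361)/(2πk) = 0.1001/(2π·169) = 9.425×10^-5 m·K/W
  R'_mineral wool = ln(0.0662/0.0399)/(2πk) = 0.5063/(2π·0.0434) = 1.857 m·K/W
  R'_calcium silicate = ln(0.102/0.0662)/(2πk) = 0.4323/(2π·0.0575) = 1.197 m·K/W
  R'_mineral wool = ln(0.147/0.102)/(2πk) = 0.3655/(2π·0.0443) = 1.313 m·K/W
ΣR = 9.425×10^-5 + 1.857 + 1.197 + 1.313 = 4.367 m·K/W
Q' = ΔT/ΣR = (176 °C − 19.7 °C)/4.367 = 35.8 W/m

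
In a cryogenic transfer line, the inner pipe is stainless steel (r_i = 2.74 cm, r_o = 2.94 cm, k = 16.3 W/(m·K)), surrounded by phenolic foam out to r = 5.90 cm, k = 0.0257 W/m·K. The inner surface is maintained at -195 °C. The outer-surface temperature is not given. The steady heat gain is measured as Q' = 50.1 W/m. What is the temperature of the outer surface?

T_out = 21.1 °C

Series resistances:
  R'_stainless steel = ln(0.0294/0.0274)/(2πk) = 0.07045/(2π·16.3) = 6.879×10^-4 m·K/W
  R'_phenolic foam = ln(0.0590/0.0294)/(2πk) = 0.6965/(2π·0.0257) = 4.314 m·K/W
ΣR = 4.314 m·K/W
ΔT = Q'·ΣR = 50.1 × 4.314 = 216.1 K
Heat flows inward, so T_out = T_in + ΔT = -195 + 216.1 = 21.1 °C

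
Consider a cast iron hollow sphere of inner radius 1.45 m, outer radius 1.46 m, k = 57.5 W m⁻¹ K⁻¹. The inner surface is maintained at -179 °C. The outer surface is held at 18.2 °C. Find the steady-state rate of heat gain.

Q = 3.02×10^7 W

Q = 4πk·ΔT/(1/r₁ − 1/r₂) = 4π × 57.5 × 197.2 / (1/1.45 − 1/1.46) = 3.02×10^7 W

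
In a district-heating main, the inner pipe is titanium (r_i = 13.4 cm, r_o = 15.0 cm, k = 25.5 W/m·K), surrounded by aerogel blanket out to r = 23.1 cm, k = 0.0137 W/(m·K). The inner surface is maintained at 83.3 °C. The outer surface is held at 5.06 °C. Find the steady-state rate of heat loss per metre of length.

Q' = 15.6 W/m

Resistance network (inner→outer):
  R'_titanium = ln(0.150/0.134)/(2πk) = 0.1128/(2π·25.5) = 7.040×10^-4 m·K/W
  R'_aerogel blanket = ln(0.231/0.150)/(2πk) = 0.4318/(2π·0.0137) = 5.016 m·K/W
ΣR = 7.040×10^-4 + 5.016 = 5.017 m·K/W
Q' = ΔT/ΣR = (83.3 °C − 5.06 °C)/5.017 = 15.6 W/m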